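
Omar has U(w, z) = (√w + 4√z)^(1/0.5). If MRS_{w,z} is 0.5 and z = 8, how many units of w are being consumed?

w = 2

For CES with ρ = 0.5, MRS = (1/4)·√(z/w).
Setting (1/4)·√(8/w) = 0.5 gives √(8/w) = 2, so 8/w = 4 and w = 2.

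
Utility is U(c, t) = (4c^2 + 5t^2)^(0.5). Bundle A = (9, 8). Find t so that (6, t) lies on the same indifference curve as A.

t = 10

U depends on (c, t) only through S = 4c^2 + 5t^2, so equal utility means equal S. At (9, 8): S = 644.
With c = 6: 4·6^2 = 144, so 5t^2 = 644 − 144 = 500, i.e. t^2 = 100.
Hence t = √100 = 10.
Check: U(6, 10) = 25.3772.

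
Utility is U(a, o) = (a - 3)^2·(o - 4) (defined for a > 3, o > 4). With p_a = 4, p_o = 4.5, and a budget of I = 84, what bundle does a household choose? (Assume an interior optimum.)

a* = 12, o* = 8

MU_a = 2·(a−3)·(o−4), MU_o = (a−3)^2.
MRS = (2/1)·(o−4)/(a−3).
Tangency: set MRS = p_a/p_o = 4/4.5 = 8/9.
So (2/1)·(o − 4)/(a − 3) = 8/9, i.e. (o − 4) = (4/9)·(a − 3).
Rewrite the budget in excess-of-subsistence terms: 4·(a − 3) + 4.5·(o − 4) = 84 − 4·3 − 4.5·4 = 54.
Substituting, 6·(a − 3) = 54, so a − 3 = 9 and a* = 12.
Then o − 4 = (4/9)·9 = 4, so o* = 8.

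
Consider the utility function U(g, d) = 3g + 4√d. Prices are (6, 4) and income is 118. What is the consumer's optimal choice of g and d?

g* = 19, d* = 1

MU_g = 3, MU_d = 4/(2√d).
MRS = 3 ÷ (4/(2√d)).
Tangency: set MRS = p_g/p_d = 6/4 = 1.5.
MRS depends only on d: 1.5·√d = 1.5 ⇒ √d = 1.5/1.5 = 1 ⇒ d* = 1.
From the budget, 6·g = 118 − 4·1 = 114, so g* = 19.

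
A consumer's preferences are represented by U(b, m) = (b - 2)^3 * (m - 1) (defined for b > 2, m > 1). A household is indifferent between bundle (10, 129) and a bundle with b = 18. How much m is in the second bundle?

m = 17

U(10, 129) = 65536.
Set U(18, m) = 65536 and solve.
With b = 18: (18 − 2)^3 = 4096, so (m − 1) = 65536/4096 = 16.
So m = 1 + 16 = 17.
Check: U(18, 17) = 65536.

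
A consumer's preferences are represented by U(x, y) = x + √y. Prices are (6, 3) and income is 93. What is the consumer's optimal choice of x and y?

x* = 15, y* = 1

MU_x = 1, MU_y = 1/(2√y).
MRS = 1 ÷ (1/(2√y)).
Tangency: set MRS = p_x/p_y = 6/3 = 2.
MRS depends only on y: 2·√y = 2 ⇒ √y = 2/2 = 1 ⇒ y* = 1.
From the budget, 6·x = 93 − 3·1 = 90, so x* = 15.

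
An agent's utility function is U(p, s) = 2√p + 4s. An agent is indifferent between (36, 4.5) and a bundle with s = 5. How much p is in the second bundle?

U(36, 4.5) = 30.
Set U(p, 5) = 30 and solve.
With s = 5: 2√p = 30 − 4·5 = 10, so √p = 5 and p = 25.
Check: U(25, 5) = 30.

p = 25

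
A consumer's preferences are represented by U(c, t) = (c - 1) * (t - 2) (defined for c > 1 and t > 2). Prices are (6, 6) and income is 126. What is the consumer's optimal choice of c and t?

MU_c = (t−2), MU_t = (c−1).
MRS = (t−2)/(c−1).
Tangency: set MRS = p_c/p_t = 6/6 = 1.
So (t − 2)/(c − 1) = 1, i.e. (t − 2) = (c − 1).
Rewrite the budget in excess-of-subsistence terms: 6·(c − 1) + 6·(t − 2) = 126 − 6·1 − 6·2 = 108.
Substituting, 12·(c − 1) = 108, so c − 1 = 9 and c* = 10.
Then t − 2 = 9, so t* = 11.

c* = 10, t* = 11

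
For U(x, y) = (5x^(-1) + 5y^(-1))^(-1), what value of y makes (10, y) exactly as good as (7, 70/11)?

U depends on (x, y) only through S = 5x^(-1) + 5y^(-1), so equal utility means equal S. At (7, 70/11): S = 1.5.
With x = 10: 5·10^(-1) = 0.5, so 5y^(-1) = 1.5 − 0.5 = 1, i.e. y^(-1) = 0.2.
Hence y = 1/0.2 = 5.
Check: U(10, 5) = 0.6667.

y = 5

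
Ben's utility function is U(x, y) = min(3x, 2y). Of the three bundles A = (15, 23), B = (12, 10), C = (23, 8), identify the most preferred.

Evaluate utility at each bundle:
U(A) = 45.
U(B) = 20.
U(C) = 16.
Highest utility is A, so A ≻ B ≻ C.

Bundle A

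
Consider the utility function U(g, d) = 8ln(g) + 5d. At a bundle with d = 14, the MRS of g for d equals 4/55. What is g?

g = 22

MU_g = 8/g, MU_d = 5.
MRS = 8/g ÷ 5.
MRS depends only on g: 1.6/g = 4/55 ⇒ g = 1.6/(4/55) = 22.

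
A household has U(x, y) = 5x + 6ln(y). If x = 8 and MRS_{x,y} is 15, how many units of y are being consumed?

y = 18

MU_x = 5, MU_y = 6/y.
MRS = 5 ÷ (6/y).
MRS depends only on y: (5/6)·y = 15 ⇒ y = 15/(5/6) = 18.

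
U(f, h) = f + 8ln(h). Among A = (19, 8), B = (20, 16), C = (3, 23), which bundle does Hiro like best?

Bundle B

Evaluate utility at each bundle:
U(A) = 35.636.
U(B) = 42.181.
U(C) = 28.084.
Highest utility is B, so B ≻ A ≻ C.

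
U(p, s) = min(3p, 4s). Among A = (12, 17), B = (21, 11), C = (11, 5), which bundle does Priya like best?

Evaluate utility at each bundle:
U(A) = 36.
U(B) = 44.
U(C) = 20.
Highest utility is B, so B ≻ A ≻ C.

Bundle B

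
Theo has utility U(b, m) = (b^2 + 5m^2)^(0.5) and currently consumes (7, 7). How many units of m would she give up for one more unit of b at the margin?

MRS = 0.2

For CES with ρ = 2, MRS = (1/5)·(m/b)^(-1).
At (7, 7): MRS = 0.2.
The indifference curve has slope −0.2 at this bundle.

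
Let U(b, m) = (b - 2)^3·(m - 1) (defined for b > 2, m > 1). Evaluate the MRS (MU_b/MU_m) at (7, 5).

MU_b = 3·(b−2)^2·(m−1), MU_m = (b−2)^3.
MRS = (3/1)·(m−1)/(b−2).
At (7, 5): MRS = 2.4.
The indifference curve has slope −2.4 at this bundle.

MRS = 2.4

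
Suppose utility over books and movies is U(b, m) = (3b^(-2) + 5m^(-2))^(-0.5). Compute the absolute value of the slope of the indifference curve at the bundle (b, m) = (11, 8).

For CES with ρ = -2, MRS = (3/5)·(m/b)^3.
At (11, 8): MRS = 1536/6655.
The indifference curve has slope −1536/6655 at this bundle.

MRS = 1536/6655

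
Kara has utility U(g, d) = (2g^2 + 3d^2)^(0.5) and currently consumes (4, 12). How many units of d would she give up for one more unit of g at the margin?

MRS = 2/9

For CES with ρ = 2, MRS = (2/3)·(d/g)^(-1).
At (4, 12): MRS = 2/9.
That is, one extra unit of g is worth 2/9 units of d at the margin.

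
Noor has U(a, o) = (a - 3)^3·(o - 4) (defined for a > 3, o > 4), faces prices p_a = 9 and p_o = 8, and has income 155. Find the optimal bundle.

a* = 11, o* = 7

MU_a = 3·(a−3)^2·(o−4), MU_o = (a−3)^3.
MRS = (3/1)·(o−4)/(a−3).
Tangency: set MRS = p_a/p_o = 9/8 = 1.125.
So (3/1)·(o − 4)/(a − 3) = 1.125, i.e. (o − 4) = 0.375·(a − 3).
Rewrite the budget in excess-of-subsistence terms: 9·(a − 3) + 8·(o − 4) = 155 − 9·3 − 8·4 = 96.
Substituting, 12·(a − 3) = 96, so a − 3 = 8 and a* = 11.
Then o − 4 = 0.375·8 = 3, so o* = 7.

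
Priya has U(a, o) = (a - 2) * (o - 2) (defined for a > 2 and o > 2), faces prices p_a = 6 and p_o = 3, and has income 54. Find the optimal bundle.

MU_a = (o−2), MU_o = (a−2).
MRS = (o−2)/(a−2).
Tangency: set MRS = p_a/p_o = 6/3 = 2.
So (o − 2)/(a − 2) = 2, i.e. (o − 2) = 2·(a − 2).
Rewrite the budget in excess-of-subsistence terms: 6·(a − 2) + 3·(o − 2) = 54 − 6·2 − 3·2 = 36.
Substituting, 12·(a − 2) = 36, so a − 2 = 3 and a* = 5.
Then o − 2 = 2·3 = 6, so o* = 8.

a* = 5, o* = 8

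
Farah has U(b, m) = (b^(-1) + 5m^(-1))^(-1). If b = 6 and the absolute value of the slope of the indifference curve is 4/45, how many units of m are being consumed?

For CES with ρ = -1, MRS = (1/5)·(m/b)^2.
Setting (1/5)·(m/6)^2 = 4/45 gives (m/6)^2 = 4/9, so m/6 = 2/3 and m = 4.

m = 4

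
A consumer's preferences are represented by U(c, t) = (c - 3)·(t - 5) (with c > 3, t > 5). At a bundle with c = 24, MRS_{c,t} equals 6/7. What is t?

MU_c = (t−5), MU_t = (c−3).
MRS = (t−5)/(c−3).
Substitute c = 24: MRS = (t − 5)/21. Setting this equal to 6/7 gives t − 5 = (6/7)·21 = 18, so t = 23.

t = 23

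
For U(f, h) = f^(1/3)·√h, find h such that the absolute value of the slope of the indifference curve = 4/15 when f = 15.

h = 6

MU_f = 1/3·f^(-2/3)·√h and MU_h = 0.5·f^(1/3)·h^(-0.5).
MRS = MU_f/MU_h = (2/3)·h/f.
Substitute f = 15: MRS = h/22.5. Setting h/22.5 = 4/15 gives h = (4/15)·22.5 = 6.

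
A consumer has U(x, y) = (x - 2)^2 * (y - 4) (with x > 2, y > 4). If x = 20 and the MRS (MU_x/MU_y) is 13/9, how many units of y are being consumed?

y = 17

MU_x = 2·(x−2)·(y−4), MU_y = (x−2)^2.
MRS = (2/1)·(y−4)/(x−2).
Substitute x = 20: MRS = (y − 4)/9. Setting this equal to 13/9 gives y − 4 = (13/9)·9 = 13, so y = 17.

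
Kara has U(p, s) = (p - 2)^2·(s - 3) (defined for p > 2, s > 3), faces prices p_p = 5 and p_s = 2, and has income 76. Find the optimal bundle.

p* = 10, s* = 13

MU_p = 2·(p−2)·(s−3), MU_s = (p−2)^2.
MRS = (2/1)·(s−3)/(p−2).
Tangency: set MRS = p_p/p_s = 5/2 = 2.5.
So (2/1)·(s − 3)/(p − 2) = 2.5, i.e. (s − 3) = 1.25·(p − 2).
Rewrite the budget in excess-of-subsistence terms: 5·(p − 2) + 2·(s − 3) = 76 − 5·2 − 2·3 = 60.
Substituting, 7.5·(p − 2) = 60, so p − 2 = 8 and p* = 10.
Then s − 3 = 1.25·8 = 10, so s* = 13.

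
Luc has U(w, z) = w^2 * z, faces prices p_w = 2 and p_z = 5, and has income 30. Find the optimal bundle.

MU_w = 2·w·z and MU_z = w^2.
MRS = MU_w/MU_z = (2/1)·z/w.
Tangency: set MRS = p_w/p_z = 2/5 = 0.4.
So (2/1)·z/w = 0.4, i.e. z = 0.2·w.
Substitute into the budget 2·w + 5·z = 30: 3·w = 30, so w* = 10.
Then z* = 0.2·10 = 2.

w* = 10, z* = 2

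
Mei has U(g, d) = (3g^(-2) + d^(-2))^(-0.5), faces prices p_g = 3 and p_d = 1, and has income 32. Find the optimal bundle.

For CES with ρ = -2, MRS = (3/1)·(d/g)^3.
Tangency: set MRS = p_g/p_d = 3/1 = 3.
So (d/g)^3 = 1; taking the cube root, d/g = 1, i.e. d = g.
Substitute into the budget 3·g + 1·d = 32: 4·g = 32, so g* = 8 and d* = 8.

g* = 8, d* = 8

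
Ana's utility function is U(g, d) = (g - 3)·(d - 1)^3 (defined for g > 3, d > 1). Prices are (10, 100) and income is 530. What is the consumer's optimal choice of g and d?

MU_g = (d−1)^3, MU_d = 3·(g−3)·(d−1)^2.
MRS = (1/3)·(d−1)/(g−3).
Tangency: set MRS = p_g/p_d = 10/100 = 0.1.
So (1/3)·(d − 1)/(g − 3) = 0.1, i.e. (d − 1) = 0.3·(g − 3).
Rewrite the budget in excess-of-subsistence terms: 10·(g − 3) + 100·(d − 1) = 530 − 10·3 − 100·1 = 400.
Substituting, 40·(g − 3) = 400, so g − 3 = 10 and g* = 13.
Then d − 1 = 0.3·10 = 3, so d* = 4.

g* = 13, d* = 4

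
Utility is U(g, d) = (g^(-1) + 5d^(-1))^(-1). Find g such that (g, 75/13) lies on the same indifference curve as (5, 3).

U depends on (g, d) only through S = g^(-1) + 5d^(-1), so equal utility means equal S. At (5, 3): S = 28/15.
With d = 75/13: 5·(75/13)^(-1) = 13/15, so g^(-1) = 28/15 − 13/15 = 1.
Hence g = 1/1 = 1.
Check: U(1, 75/13) = 0.5357.

g = 1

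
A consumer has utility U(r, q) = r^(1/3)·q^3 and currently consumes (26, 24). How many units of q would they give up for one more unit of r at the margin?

MU_r = 1/3·r^(-2/3)·q^3 and MU_q = 3·r^(1/3)·q^2.
MRS = MU_r/MU_q = (1/9)·q/r.
At (26, 24): MRS = 4/39.
The indifference curve has slope −4/39 at this bundle.

MRS = 4/39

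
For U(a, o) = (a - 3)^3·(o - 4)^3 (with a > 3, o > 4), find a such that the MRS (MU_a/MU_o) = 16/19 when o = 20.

a = 22

MU_a = 3·(a−3)^2·(o−4)^3, MU_o = 3·(a−3)^3·(o−4)^2.
MRS = (o−4)/(a−3).
Substitute o = 20: MRS = 16/(a − 3). Setting this equal to 16/19 gives a − 3 = 16/(16/19) = 19, so a = 22.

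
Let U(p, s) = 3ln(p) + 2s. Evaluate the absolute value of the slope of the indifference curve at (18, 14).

MU_p = 3/p, MU_s = 2.
MRS = 3/p ÷ 2.
At (18, 14): MRS = 1/12.
That is, one extra unit of p is worth 1/12 units of s at the margin.

MRS = 1/12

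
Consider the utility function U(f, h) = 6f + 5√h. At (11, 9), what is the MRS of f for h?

MU_f = 6, MU_h = 5/(2√h).
MRS = 6 ÷ (5/(2√h)).
At (11, 9): MRS = 7.2.
So at (11, 9) the consumer would give up 7.2 units of h for one more unit of f.

MRS = 7.2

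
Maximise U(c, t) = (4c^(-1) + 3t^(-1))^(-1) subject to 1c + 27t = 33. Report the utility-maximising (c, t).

For CES with ρ = -1, MRS = (4/3)·(t/c)^2.
Tangency: set MRS = p_c/p_t = 1/27.
So (t/c)^2 = 1/36; taking the square root, t/c = 1/6, i.e. t = (1/6)·c.
Substitute into the budget 1·c + 27·t = 33: 5.5·c = 33, so c* = 6 and t* = (1/6)·6 = 1.

c* = 6, t* = 1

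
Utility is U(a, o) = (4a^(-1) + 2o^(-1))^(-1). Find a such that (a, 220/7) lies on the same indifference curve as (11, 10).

a = 8

U depends on (a, o) only through S = 4a^(-1) + 2o^(-1), so equal utility means equal S. At (11, 10): S = 31/55.
With o = 220/7: 2·(220/7)^(-1) = 7/110, so 4a^(-1) = 31/55 − 7/110 = 0.5, i.e. a^(-1) = 0.125.
Hence a = 1/0.125 = 8.
Check: U(8, 220/7) = 1.7742.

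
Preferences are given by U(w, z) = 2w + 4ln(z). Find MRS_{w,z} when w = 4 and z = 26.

MRS = 13

MU_w = 2, MU_z = 4/z.
MRS = 2 ÷ (4/z).
At (4, 26): MRS = 13.
The indifference curve has slope −13 at this bundle.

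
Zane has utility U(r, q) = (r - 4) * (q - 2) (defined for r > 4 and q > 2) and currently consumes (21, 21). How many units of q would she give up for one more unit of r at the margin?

MU_r = (q−2), MU_q = (r−4).
MRS = (q−2)/(r−4).
At (21, 21): MRS = 19/17.
That is, one extra unit of r is worth 19/17 units of q at the margin.

MRS = 19/17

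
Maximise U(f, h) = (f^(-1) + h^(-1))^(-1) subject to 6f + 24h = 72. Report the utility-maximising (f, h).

f* = 4, h* = 2

For CES with ρ = -1, MRS = (h/f)^2.
Tangency: set MRS = p_f/p_h = 6/24 = 0.25.
So (h/f)^2 = 0.25; taking the square root, h/f = 0.5, i.e. h = 0.5·f.
Substitute into the budget 6·f + 24·h = 72: 18·f = 72, so f* = 4 and h* = 0.5·4 = 2.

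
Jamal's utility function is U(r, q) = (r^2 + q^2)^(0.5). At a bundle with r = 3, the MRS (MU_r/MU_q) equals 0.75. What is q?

For CES with ρ = 2, MRS = (q/r)^(-1).
Setting (q/3)^(-1) = 0.75 gives q/3 = 4/3 and q = 4.

q = 4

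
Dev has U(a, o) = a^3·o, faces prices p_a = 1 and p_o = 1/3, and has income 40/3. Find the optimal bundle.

a* = 10, o* = 10

MU_a = 3·a^2·o and MU_o = a^3.
MRS = MU_a/MU_o = (3/1)·o/a.
Tangency: set MRS = p_a/p_o = 1/(1/3) = 3.
So (3/1)·o/a = 3, i.e. o = a.
Substitute into the budget 1·a + (1/3)·o = 40/3: (4/3)·a = 40/3, so a* = 10.
Then o* = 10.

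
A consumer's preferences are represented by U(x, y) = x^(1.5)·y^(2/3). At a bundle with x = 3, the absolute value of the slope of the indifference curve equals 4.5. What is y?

y = 6

MU_x = 1.5·√x·y^(2/3) and MU_y = 2/3·x^(1.5)·y^(-1/3).
MRS = MU_x/MU_y = (2.25)·y/x.
Substitute x = 3: MRS = y/(4/3). Setting y/(4/3) = 4.5 gives y = 4.5·(4/3) = 6.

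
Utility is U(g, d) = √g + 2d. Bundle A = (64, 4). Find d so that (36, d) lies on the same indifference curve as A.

U(64, 4) = 16.
Set U(36, d) = 16 and solve.
With g = 36: √36 = 6, so 2d = 16 − 6 = 10 and d = 5.
Check: U(36, 5) = 16.

d = 5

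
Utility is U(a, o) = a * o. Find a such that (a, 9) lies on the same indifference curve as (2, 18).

a = 4

U(2, 18) = 36.
Set U(a, 9) = 36 and solve.
With o = 9: a = 36/9 = 4.
Check: U(4, 9) = 36.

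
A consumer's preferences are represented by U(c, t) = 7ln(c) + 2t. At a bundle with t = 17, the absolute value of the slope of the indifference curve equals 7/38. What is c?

c = 19

MU_c = 7/c, MU_t = 2.
MRS = 7/c ÷ 2.
MRS depends only on c: 3.5/c = 7/38 ⇒ c = 3.5/(7/38) = 19.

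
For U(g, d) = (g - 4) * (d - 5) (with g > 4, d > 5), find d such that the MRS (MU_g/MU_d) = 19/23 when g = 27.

d = 24

MU_g = (d−5), MU_d = (g−4).
MRS = (d−5)/(g−4).
Substitute g = 27: MRS = (d − 5)/23. Setting this equal to 19/23 gives d − 5 = (19/23)·23 = 19, so d = 24.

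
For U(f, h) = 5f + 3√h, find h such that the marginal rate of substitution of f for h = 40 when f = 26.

MU_f = 5, MU_h = 3/(2√h).
MRS = 5 ÷ (3/(2√h)).
MRS depends only on h: (10/3)·√h = 40 ⇒ √h = 40/(10/3) = 12 ⇒ h = 144.

h = 144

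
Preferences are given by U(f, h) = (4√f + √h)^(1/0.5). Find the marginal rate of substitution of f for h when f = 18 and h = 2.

For CES with ρ = 0.5, MRS = (4/1)·√(h/f).
At (18, 2): MRS = 4/3.
The indifference curve has slope −4/3 at this bundle.

MRS = 4/3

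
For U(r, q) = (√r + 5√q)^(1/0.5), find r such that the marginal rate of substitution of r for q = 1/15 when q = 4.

r = 36

For CES with ρ = 0.5, MRS = (1/5)·√(q/r).
Setting (1/5)·√(4/r) = 1/15 gives √(4/r) = 1/3, so 4/r = 1/9 and r = 36.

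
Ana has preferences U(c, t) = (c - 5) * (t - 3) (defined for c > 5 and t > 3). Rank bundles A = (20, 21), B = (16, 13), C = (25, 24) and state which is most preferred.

Bundle C

Evaluate utility at each bundle:
U(A) = 270.
U(B) = 110.
U(C) = 420.
Highest utility is C, so C ≻ A ≻ B.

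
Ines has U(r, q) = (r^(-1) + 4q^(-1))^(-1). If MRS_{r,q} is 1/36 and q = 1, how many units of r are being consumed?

r = 3

For CES with ρ = -1, MRS = (1/4)·(q/r)^2.
Setting (1/4)·(1/r)^2 = 1/36 gives (1/r)^2 = 1/9, so 1/r = 1/3 and r = 3.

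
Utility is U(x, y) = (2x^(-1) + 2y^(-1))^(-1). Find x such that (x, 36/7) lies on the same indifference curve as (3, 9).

x = 4

U depends on (x, y) only through S = 2x^(-1) + 2y^(-1), so equal utility means equal S. At (3, 9): S = 8/9.
With y = 36/7: 2·(36/7)^(-1) = 7/18, so 2x^(-1) = 8/9 − 7/18 = 0.5, i.e. x^(-1) = 0.25.
Hence x = 1/0.25 = 4.
Check: U(4, 36/7) = 1.125.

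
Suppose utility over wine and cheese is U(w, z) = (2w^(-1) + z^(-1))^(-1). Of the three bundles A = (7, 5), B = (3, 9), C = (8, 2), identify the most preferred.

Evaluate utility at each bundle:
U(A) = 2.059.
U(B) = 1.286.
U(C) = 1.333.
Highest utility is A, so A ≻ C ≻ B.

Bundle A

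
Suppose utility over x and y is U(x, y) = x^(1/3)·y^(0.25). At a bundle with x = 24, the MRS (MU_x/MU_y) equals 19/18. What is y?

MU_x = 1/3·x^(-2/3)·y^(0.25) and MU_y = 0.25·x^(1/3)·y^(-0.75).
MRS = MU_x/MU_y = (4/3)·y/x.
Substitute x = 24: MRS = y/18. Setting y/18 = 19/18 gives y = (19/18)·18 = 19.

y = 19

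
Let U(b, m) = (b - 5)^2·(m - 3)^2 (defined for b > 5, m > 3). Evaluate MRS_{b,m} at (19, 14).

MU_b = 2·(b−5)·(m−3)^2, MU_m = 2·(b−5)^2·(m−3).
MRS = (m−3)/(b−5).
At (19, 14): MRS = 11/14.
The indifference curve has slope −11/14 at this bundle.

MRS = 11/14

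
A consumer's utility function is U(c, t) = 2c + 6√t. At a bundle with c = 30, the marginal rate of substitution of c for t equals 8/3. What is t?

MU_c = 2, MU_t = 6/(2√t).
MRS = 2 ÷ (6/(2√t)).
MRS depends only on t: (2/3)·√t = 8/3 ⇒ √t = (8/3)/(2/3) = 4 ⇒ t = 16.

t = 16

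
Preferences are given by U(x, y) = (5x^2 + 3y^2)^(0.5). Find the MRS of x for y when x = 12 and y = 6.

MRS = 10/3

For CES with ρ = 2, MRS = (5/3)·(y/x)^(-1).
At (12, 6): MRS = 10/3.
So at (12, 6) the consumer would give up 10/3 units of y for one more unit of x.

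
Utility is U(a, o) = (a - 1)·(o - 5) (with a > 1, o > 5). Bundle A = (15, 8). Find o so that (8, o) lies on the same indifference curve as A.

o = 11

U(15, 8) = 42.
Set U(8, o) = 42 and solve.
With a = 8: (8 − 1) = 7, so (o − 5) = 42/7 = 6.
So o = 5 + 6 = 11.
Check: U(8, 11) = 42.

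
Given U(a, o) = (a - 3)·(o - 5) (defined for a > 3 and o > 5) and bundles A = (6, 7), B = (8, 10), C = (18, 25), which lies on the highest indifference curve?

Bundle C

Evaluate utility at each bundle:
U(A) = 6.
U(B) = 25.
U(C) = 300.
Highest utility is C, so C ≻ B ≻ A.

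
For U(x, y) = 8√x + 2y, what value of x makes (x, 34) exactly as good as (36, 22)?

x = 9

U(36, 22) = 92.
Set U(x, 34) = 92 and solve.
With y = 34: 8√x = 92 − 2·34 = 24, so √x = 3 and x = 9.
Check: U(9, 34) = 92.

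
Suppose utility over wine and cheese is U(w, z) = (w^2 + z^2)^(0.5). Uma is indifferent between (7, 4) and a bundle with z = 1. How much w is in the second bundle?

U depends on (w, z) only through S = w^2 + z^2, so equal utility means equal S. At (7, 4): S = 65.
With z = 1: 1^2 = 1, so w^2 = 65 − 1 = 64.
Hence w = √64 = 8.
Check: U(8, 1) = 8.0623.

w = 8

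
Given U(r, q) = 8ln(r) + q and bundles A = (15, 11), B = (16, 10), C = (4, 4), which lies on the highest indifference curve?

Bundle A

Evaluate utility at each bundle:
U(A) = 32.664.
U(B) = 32.181.
U(C) = 15.090.
Highest utility is A, so A ≻ B ≻ C.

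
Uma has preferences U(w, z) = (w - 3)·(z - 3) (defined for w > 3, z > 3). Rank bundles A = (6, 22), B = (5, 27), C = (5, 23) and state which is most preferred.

Evaluate utility at each bundle:
U(A) = 57.
U(B) = 48.
U(C) = 40.
Highest utility is A, so A ≻ B ≻ C.

Bundle A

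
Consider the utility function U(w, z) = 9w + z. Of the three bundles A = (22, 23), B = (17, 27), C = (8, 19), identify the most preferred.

Bundle A

Evaluate utility at each bundle:
U(A) = 221.
U(B) = 180.
U(C) = 91.
Highest utility is A, so A ≻ B ≻ C.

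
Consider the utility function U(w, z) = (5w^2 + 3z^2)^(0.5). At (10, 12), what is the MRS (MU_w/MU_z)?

For CES with ρ = 2, MRS = (5/3)·(z/w)^(-1).
At (10, 12): MRS = 25/18.
The indifference curve has slope −25/18 at this bundle.

MRS = 25/18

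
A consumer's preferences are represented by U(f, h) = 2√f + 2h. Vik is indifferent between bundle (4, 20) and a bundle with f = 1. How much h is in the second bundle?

h = 21

U(4, 20) = 44.
Set U(1, h) = 44 and solve.
With f = 1: √1 = 1, so 2h = 44 − 2·1 = 42 and h = 21.
Check: U(1, 21) = 44.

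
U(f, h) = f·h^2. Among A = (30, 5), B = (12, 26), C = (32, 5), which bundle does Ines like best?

Bundle B

Evaluate utility at each bundle:
U(A) = 750.
U(B) = 8112.
U(C) = 800.
Highest utility is B, so B ≻ C ≻ A.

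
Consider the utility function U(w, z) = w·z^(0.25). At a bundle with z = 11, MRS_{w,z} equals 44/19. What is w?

MU_w = z^(0.25) and MU_z = 0.25·w·z^(-0.75).
MRS = MU_w/MU_z = (4)·z/w.
Substitute z = 11: MRS = 44/w. Setting 44/w = 44/19 gives w = 44/(44/19) = 19.

w = 19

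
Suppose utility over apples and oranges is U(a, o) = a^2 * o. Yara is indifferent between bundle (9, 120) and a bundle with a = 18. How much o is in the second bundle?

o = 30

U(9, 120) = 9720.
Set U(18, o) = 9720 and solve.
With a = 18: 18^2 = 324, so o = 9720/324 = 30.
Check: U(18, 30) = 9720.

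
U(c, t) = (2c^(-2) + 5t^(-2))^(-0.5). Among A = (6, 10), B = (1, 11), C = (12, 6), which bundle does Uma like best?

Bundle A

Evaluate utility at each bundle:
U(A) = 3.078.
U(B) = 0.700.
U(C) = 2.558.
Highest utility is A, so A ≻ C ≻ B.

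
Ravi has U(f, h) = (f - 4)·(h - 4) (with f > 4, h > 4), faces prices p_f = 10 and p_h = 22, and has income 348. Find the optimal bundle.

f* = 15, h* = 9

MU_f = (h−4), MU_h = (f−4).
MRS = (h−4)/(f−4).
Tangency: set MRS = p_f/p_h = 10/22 = 5/11.
So (h − 4)/(f − 4) = 5/11, i.e. (h − 4) = (5/11)·(f − 4).
Rewrite the budget in excess-of-subsistence terms: 10·(f − 4) + 22·(h − 4) = 348 − 10·4 − 22·4 = 220.
Substituting, 20·(f − 4) = 220, so f − 4 = 11 and f* = 15.
Then h − 4 = (5/11)·11 = 5, so h* = 9.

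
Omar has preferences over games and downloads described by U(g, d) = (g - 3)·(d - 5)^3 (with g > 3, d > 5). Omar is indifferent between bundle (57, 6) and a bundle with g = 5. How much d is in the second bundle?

U(57, 6) = 54.
Set U(5, d) = 54 and solve.
With g = 5: (5 − 3) = 2, so (d − 5)^3 = 54/2 = 27.
Taking the cube root (with d > 5): d − 5 = 3, so d = 8.
Check: U(5, 8) = 54.

d = 8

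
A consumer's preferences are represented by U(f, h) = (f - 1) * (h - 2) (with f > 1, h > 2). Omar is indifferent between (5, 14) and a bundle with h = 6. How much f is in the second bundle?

f = 13

U(5, 14) = 48.
Set U(f, 6) = 48 and solve.
With h = 6: (6 − 2) = 4, so (f − 1) = 48/4 = 12.
So f = 1 + 12 = 13.
Check: U(13, 6) = 48.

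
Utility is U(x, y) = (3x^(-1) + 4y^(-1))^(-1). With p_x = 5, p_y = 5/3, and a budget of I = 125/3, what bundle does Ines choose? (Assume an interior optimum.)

For CES with ρ = -1, MRS = (3/4)·(y/x)^2.
Tangency: set MRS = p_x/p_y = 5/(5/3) = 3.
So (y/x)^2 = 4; taking the square root, y/x = 2, i.e. y = 2·x.
Substitute into the budget 5·x + (5/3)·y = 125/3: (25/3)·x = 125/3, so x* = 5 and y* = 2·5 = 10.

x* = 5, y* = 10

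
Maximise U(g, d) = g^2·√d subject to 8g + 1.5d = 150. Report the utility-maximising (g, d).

g* = 15, d* = 20

MU_g = 2·g·√d and MU_d = 0.5·g^2·d^(-0.5).
MRS = MU_g/MU_d = (4)·d/g.
Tangency: set MRS = p_g/p_d = 8/1.5 = 16/3.
So (4)·d/g = 16/3, i.e. d = (4/3)·g.
Substitute into the budget 8·g + 1.5·d = 150: 10·g = 150, so g* = 15.
Then d* = (4/3)·15 = 20.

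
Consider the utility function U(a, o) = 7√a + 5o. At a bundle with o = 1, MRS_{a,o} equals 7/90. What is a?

MU_a = 7/(2√a), MU_o = 5.
MRS = 7/(2√a) ÷ 5.
MRS depends only on a: 0.7/√a = 7/90 ⇒ √a = 0.7/(7/90) = 9 ⇒ a = 81.

a = 81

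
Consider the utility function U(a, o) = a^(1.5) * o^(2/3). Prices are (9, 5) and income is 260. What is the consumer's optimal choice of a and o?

MU_a = 1.5·√a·o^(2/3) and MU_o = 2/3·a^(1.5)·o^(-1/3).
MRS = MU_a/MU_o = (2.25)·o/a.
Tangency: set MRS = p_a/p_o = 9/5 = 1.8.
So (2.25)·o/a = 1.8, i.e. o = 0.8·a.
Substitute into the budget 9·a + 5·o = 260: 13·a = 260, so a* = 20.
Then o* = 0.8·20 = 16.

a* = 20, o* = 16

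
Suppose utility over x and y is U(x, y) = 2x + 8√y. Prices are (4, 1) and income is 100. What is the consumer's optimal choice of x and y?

x* = 9, y* = 64

MU_x = 2, MU_y = 8/(2√y).
MRS = 2 ÷ (8/(2√y)).
Tangency: set MRS = p_x/p_y = 4/1 = 4.
MRS depends only on y: 0.5·√y = 4 ⇒ √y = 4/0.5 = 8 ⇒ y* = 64.
From the budget, 4·x = 100 − 1·64 = 36, so x* = 9.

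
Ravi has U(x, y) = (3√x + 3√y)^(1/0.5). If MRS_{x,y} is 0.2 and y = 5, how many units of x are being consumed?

x = 125

For CES with ρ = 0.5, MRS = √(y/x).
Setting √(5/x) = 0.2 gives 5/x = 1/25 and x = 125.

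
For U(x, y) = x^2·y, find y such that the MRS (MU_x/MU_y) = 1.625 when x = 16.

MU_x = 2·x·y and MU_y = x^2.
MRS = MU_x/MU_y = (2/1)·y/x.
Substitute x = 16: MRS = y/8. Setting y/8 = 1.625 gives y = 1.625·8 = 13.

y = 13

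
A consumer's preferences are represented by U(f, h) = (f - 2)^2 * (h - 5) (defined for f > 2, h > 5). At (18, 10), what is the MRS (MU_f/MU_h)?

MU_f = 2·(f−2)·(h−5), MU_h = (f−2)^2.
MRS = (2/1)·(h−5)/(f−2).
At (18, 10): MRS = 0.625.
The indifference curve has slope −0.625 at this bundle.

MRS = 0.625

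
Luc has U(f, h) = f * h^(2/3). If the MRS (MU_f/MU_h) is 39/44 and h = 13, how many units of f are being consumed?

MU_f = h^(2/3) and MU_h = 2/3·f·h^(-1/3).
MRS = MU_f/MU_h = (1.5)·h/f.
Substitute h = 13: MRS = 19.5/f. Setting 19.5/f = 39/44 gives f = 19.5/(39/44) = 22.

f = 22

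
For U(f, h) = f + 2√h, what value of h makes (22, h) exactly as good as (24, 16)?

U(24, 16) = 32.
Set U(22, h) = 32 and solve.
With f = 22: 2√h = 32 − 22 = 10, so √h = 5 and h = 25.
Check: U(22, 25) = 32.

h = 25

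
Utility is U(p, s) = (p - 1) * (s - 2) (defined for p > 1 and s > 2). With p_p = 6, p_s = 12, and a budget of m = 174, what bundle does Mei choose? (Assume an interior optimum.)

MU_p = (s−2), MU_s = (p−1).
MRS = (s−2)/(p−1).
Tangency: set MRS = p_p/p_s = 6/12 = 0.5.
So (s − 2)/(p − 1) = 0.5, i.e. (s − 2) = 0.5·(p − 1).
Rewrite the budget in excess-of-subsistence terms: 6·(p − 1) + 12·(s − 2) = 174 − 6·1 − 12·2 = 144.
Substituting, 12·(p − 1) = 144, so p − 1 = 12 and p* = 13.
Then s − 2 = 0.5·12 = 6, so s* = 8.

p* = 13, s* = 8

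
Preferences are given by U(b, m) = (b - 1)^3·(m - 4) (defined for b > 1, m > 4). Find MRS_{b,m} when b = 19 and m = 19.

MU_b = 3·(b−1)^2·(m−4), MU_m = (b−1)^3.
MRS = (3/1)·(m−4)/(b−1).
At (19, 19): MRS = 2.5.
That is, one extra unit of b is worth 2.5 units of m at the margin.

MRS = 2.5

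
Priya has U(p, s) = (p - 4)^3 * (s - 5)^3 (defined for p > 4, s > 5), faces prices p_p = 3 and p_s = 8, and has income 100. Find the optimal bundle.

p* = 12, s* = 8

MU_p = 3·(p−4)^2·(s−5)^3, MU_s = 3·(p−4)^3·(s−5)^2.
MRS = (s−5)/(p−4).
Tangency: set MRS = p_p/p_s = 3/8 = 0.375.
So (s − 5)/(p − 4) = 0.375, i.e. (s − 5) = 0.375·(p − 4).
Rewrite the budget in excess-of-subsistence terms: 3·(p − 4) + 8·(s − 5) = 100 − 3·4 − 8·5 = 48.
Substituting, 6·(p − 4) = 48, so p − 4 = 8 and p* = 12.
Then s − 5 = 0.375·8 = 3, so s* = 8.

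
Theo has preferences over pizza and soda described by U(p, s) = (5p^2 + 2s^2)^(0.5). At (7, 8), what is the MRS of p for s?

MRS = 35/16

For CES with ρ = 2, MRS = (5/2)·(s/p)^(-1).
At (7, 8): MRS = 35/16.
So at (7, 8) the consumer would give up 35/16 units of s for one more unit of p.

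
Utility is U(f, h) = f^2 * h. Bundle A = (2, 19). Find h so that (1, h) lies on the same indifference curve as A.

h = 76

U(2, 19) = 76.
Set U(1, h) = 76 and solve.
With f = 1: 1^2 = 1, so h = 76/1 = 76.
Check: U(1, 76) = 76.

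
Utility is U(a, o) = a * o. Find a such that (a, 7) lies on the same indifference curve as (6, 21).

a = 18

U(6, 21) = 126.
Set U(a, 7) = 126 and solve.
With o = 7: a = 126/7 = 18.
Check: U(18, 7) = 126.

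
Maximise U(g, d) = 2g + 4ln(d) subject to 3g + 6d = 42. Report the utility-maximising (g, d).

MU_g = 2, MU_d = 4/d.
MRS = 2 ÷ (4/d).
Tangency: set MRS = p_g/p_d = 3/6 = 0.5.
MRS depends only on d: 0.5·d = 0.5 ⇒ d* = 0.5/0.5 = 1.
From the budget, 3·g = 42 − 6·1 = 36, so g* = 12.

g* = 12, d* = 1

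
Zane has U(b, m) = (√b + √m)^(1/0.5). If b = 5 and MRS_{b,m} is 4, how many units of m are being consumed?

m = 80

For CES with ρ = 0.5, MRS = √(m/b).
Setting √(m/5) = 4 gives m/5 = 16 and m = 80.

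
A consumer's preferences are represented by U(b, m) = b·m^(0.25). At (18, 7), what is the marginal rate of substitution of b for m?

MRS = 14/9

MU_b = m^(0.25) and MU_m = 0.25·b·m^(-0.75).
MRS = MU_b/MU_m = (4)·m/b.
At (18, 7): MRS = 14/9.
So at (18, 7) the consumer would give up 14/9 units of m for one more unit of b.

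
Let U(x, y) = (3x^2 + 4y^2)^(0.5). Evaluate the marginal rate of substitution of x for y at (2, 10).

MRS = 0.15

For CES with ρ = 2, MRS = (3/4)·(y/x)^(-1).
At (2, 10): MRS = 0.15.
That is, one extra unit of x is worth 0.15 units of y at the margin.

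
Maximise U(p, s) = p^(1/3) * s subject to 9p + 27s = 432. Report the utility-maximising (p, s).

p* = 12, s* = 12

MU_p = 1/3·p^(-2/3)·s and MU_s = p^(1/3).
MRS = MU_p/MU_s = (1/3)·s/p.
Tangency: set MRS = p_p/p_s = 9/27 = 1/3.
So (1/3)·s/p = 1/3, i.e. s = p.
Substitute into the budget 9·p + 27·s = 432: 36·p = 432, so p* = 12.
Then s* = 12.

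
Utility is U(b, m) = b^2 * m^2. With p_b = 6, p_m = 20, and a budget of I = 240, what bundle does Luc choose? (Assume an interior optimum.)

MU_b = 2·b·m^2 and MU_m = 2·b^2·m.
MRS = MU_b/MU_m = m/b.
Tangency: set MRS = p_b/p_m = 6/20 = 0.3.
So m/b = 0.3, i.e. m = 0.3·b.
Substitute into the budget 6·b + 20·m = 240: 12·b = 240, so b* = 20.
Then m* = 0.3·20 = 6.

b* = 20, m* = 6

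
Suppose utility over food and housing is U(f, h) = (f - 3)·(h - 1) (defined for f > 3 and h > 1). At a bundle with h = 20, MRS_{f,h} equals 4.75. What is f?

MU_f = (h−1), MU_h = (f−3).
MRS = (h−1)/(f−3).
Substitute h = 20: MRS = 19/(f − 3). Setting this equal to 4.75 gives f − 3 = 19/4.75 = 4, so f = 7.

f = 7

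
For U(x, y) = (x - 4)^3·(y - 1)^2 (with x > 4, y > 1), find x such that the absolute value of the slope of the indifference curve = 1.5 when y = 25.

x = 28

MU_x = 3·(x−4)^2·(y−1)^2, MU_y = 2·(x−4)^3·(y−1).
MRS = (3/2)·(y−1)/(x−4).
Substitute y = 25: MRS = 36/(x − 4). Setting this equal to 1.5 gives x − 4 = 36/1.5 = 24, so x = 28.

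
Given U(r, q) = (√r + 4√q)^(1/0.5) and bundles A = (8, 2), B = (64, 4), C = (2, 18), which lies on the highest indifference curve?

Bundle C

Evaluate utility at each bundle:
U(A) = 72.000.
U(B) = 256.000.
U(C) = 338.000.
Highest utility is C, so C ≻ B ≻ A.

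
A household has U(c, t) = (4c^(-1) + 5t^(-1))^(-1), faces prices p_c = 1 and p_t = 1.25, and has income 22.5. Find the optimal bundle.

For CES with ρ = -1, MRS = (4/5)·(t/c)^2.
Tangency: set MRS = p_c/p_t = 1/1.25 = 0.8.
So (t/c)^2 = 1; taking the square root, t/c = 1, i.e. t = c.
Substitute into the budget 1·c + 1.25·t = 22.5: 2.25·c = 22.5, so c* = 10 and t* = 10.

c* = 10, t* = 10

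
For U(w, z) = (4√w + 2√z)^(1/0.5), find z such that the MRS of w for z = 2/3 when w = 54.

z = 6

For CES with ρ = 0.5, MRS = (4/2)·√(z/w).
Setting (4/2)·√(z/54) = 2/3 gives √(z/54) = 1/3, so z/54 = 1/9 and z = 6.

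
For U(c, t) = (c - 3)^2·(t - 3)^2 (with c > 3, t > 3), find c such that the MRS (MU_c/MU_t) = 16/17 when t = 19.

MU_c = 2·(c−3)·(t−3)^2, MU_t = 2·(c−3)^2·(t−3).
MRS = (t−3)/(c−3).
Substitute t = 19: MRS = 16/(c − 3). Setting this equal to 16/17 gives c − 3 = 16/(16/17) = 17, so c = 20.

c = 20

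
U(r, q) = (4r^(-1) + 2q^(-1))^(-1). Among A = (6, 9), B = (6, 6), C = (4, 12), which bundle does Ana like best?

Evaluate utility at each bundle:
U(A) = 1.125.
U(B) = 1.000.
U(C) = 0.857.
Highest utility is A, so A ≻ B ≻ C.

Bundle A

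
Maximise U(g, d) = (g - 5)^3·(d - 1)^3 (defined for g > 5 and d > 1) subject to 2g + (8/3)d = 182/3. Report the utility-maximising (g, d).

MU_g = 3·(g−5)^2·(d−1)^3, MU_d = 3·(g−5)^3·(d−1)^2.
MRS = (d−1)/(g−5).
Tangency: set MRS = p_g/p_d = 2/(8/3) = 0.75.
So (d − 1)/(g − 5) = 0.75, i.e. (d − 1) = 0.75·(g − 5).
Rewrite the budget in excess-of-subsistence terms: 2·(g − 5) + (8/3)·(d − 1) = 182/3 − 2·5 − (8/3)·1 = 48.
Substituting, 4·(g − 5) = 48, so g − 5 = 12 and g* = 17.
Then d − 1 = 0.75·12 = 9, so d* = 10.

g* = 17, d* = 10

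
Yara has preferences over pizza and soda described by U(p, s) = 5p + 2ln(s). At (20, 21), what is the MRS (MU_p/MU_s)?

MU_p = 5, MU_s = 2/s.
MRS = 5 ÷ (2/s).
At (20, 21): MRS = 52.5.
That is, one extra unit of p is worth 52.5 units of s at the margin.

MRS = 52.5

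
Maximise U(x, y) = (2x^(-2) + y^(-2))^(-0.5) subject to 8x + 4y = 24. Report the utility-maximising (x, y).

For CES with ρ = -2, MRS = (2/1)·(y/x)^3.
Tangency: set MRS = p_x/p_y = 8/4 = 2.
So (y/x)^3 = 1; taking the cube root, y/x = 1, i.e. y = x.
Substitute into the budget 8·x + 4·y = 24: 12·x = 24, so x* = 2 and y* = 2.

x* = 2, y* = 2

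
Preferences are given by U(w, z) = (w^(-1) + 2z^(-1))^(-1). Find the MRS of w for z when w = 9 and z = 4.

MRS = 8/81

For CES with ρ = -1, MRS = (1/2)·(z/w)^2.
At (9, 4): MRS = 8/81.
So at (9, 4) the consumer would give up 8/81 units of z for one more unit of w.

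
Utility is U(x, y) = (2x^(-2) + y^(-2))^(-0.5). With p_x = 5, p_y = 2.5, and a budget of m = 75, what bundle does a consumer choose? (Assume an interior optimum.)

For CES with ρ = -2, MRS = (2/1)·(y/x)^3.
Tangency: set MRS = p_x/p_y = 5/2.5 = 2.
So (y/x)^3 = 1; taking the cube root, y/x = 1, i.e. y = x.
Substitute into the budget 5·x + 2.5·y = 75: 7.5·x = 75, so x* = 10 and y* = 10.

x* = 10, y* = 10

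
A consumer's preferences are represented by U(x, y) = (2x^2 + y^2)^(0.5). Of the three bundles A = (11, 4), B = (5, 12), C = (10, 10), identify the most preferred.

Evaluate utility at each bundle:
U(A) = 16.062.
U(B) = 13.928.
U(C) = 17.321.
Highest utility is C, so C ≻ A ≻ B.

Bundle C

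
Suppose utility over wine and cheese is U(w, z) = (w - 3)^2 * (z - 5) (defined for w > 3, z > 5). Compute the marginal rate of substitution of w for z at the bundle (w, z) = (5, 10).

MRS = 5

MU_w = 2·(w−3)·(z−5), MU_z = (w−3)^2.
MRS = (2/1)·(z−5)/(w−3).
At (5, 10): MRS = 5.
That is, one extra unit of w is worth 5 units of z at the margin.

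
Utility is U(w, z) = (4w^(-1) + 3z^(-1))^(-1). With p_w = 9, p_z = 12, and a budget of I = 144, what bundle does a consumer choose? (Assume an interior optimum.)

For CES with ρ = -1, MRS = (4/3)·(z/w)^2.
Tangency: set MRS = p_w/p_z = 9/12 = 0.75.
So (z/w)^2 = 9/16; taking the square root, z/w = 0.75, i.e. z = 0.75·w.
Substitute into the budget 9·w + 12·z = 144: 18·w = 144, so w* = 8 and z* = 0.75·8 = 6.

w* = 8, z* = 6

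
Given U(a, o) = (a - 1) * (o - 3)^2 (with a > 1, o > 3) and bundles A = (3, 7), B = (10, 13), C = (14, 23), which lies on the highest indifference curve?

Bundle C

Evaluate utility at each bundle:
U(A) = 32.
U(B) = 900.
U(C) = 5200.
Highest utility is C, so C ≻ B ≻ A.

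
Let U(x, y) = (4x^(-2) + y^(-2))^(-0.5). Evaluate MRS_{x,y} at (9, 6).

For CES with ρ = -2, MRS = (4/1)·(y/x)^3.
At (9, 6): MRS = 32/27.
That is, one extra unit of x is worth 32/27 units of y at the margin.

MRS = 32/27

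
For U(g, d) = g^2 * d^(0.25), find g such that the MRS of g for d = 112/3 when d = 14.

MU_g = 2·g·d^(0.25) and MU_d = 0.25·g^2·d^(-0.75).
MRS = MU_g/MU_d = (8)·d/g.
Substitute d = 14: MRS = 112/g. Setting 112/g = 112/3 gives g = 112/(112/3) = 3.

g = 3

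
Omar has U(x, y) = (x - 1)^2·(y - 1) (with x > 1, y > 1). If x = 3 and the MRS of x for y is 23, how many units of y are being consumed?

MU_x = 2·(x−1)·(y−1), MU_y = (x−1)^2.
MRS = (2/1)·(y−1)/(x−1).
Substitute x = 3: MRS = (y − 1)/1. Setting this equal to 23 gives y − 1 = 23·1 = 23, so y = 24.

y = 24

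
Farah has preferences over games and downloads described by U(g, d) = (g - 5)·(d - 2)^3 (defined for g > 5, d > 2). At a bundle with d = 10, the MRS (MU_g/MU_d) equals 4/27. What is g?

g = 23

MU_g = (d−2)^3, MU_d = 3·(g−5)·(d−2)^2.
MRS = (1/3)·(d−2)/(g−5).
Substitute d = 10: MRS = (8/3)/(g − 5). Setting this equal to 4/27 gives g − 5 = (8/3)/(4/27) = 18, so g = 23.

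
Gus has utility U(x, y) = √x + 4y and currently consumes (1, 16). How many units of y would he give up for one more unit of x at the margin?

MRS = 0.125

MU_x = 1/(2√x), MU_y = 4.
MRS = 1/(2√x) ÷ 4.
At (1, 16): MRS = 0.125.
So at (1, 16) the consumer would give up 0.125 units of y for one more unit of x.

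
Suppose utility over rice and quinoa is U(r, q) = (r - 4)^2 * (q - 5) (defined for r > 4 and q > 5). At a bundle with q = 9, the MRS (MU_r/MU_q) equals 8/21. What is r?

r = 25

MU_r = 2·(r−4)·(q−5), MU_q = (r−4)^2.
MRS = (2/1)·(q−5)/(r−4).
Substitute q = 9: MRS = 8/(r − 4). Setting this equal to 8/21 gives r − 4 = 8/(8/21) = 21, so r = 25.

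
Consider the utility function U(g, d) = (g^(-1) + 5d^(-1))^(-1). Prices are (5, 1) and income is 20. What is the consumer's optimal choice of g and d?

For CES with ρ = -1, MRS = (1/5)·(d/g)^2.
Tangency: set MRS = p_g/p_d = 5/1 = 5.
So (d/g)^2 = 25; taking the square root, d/g = 5, i.e. d = 5·g.
Substitute into the budget 5·g + 1·d = 20: 10·g = 20, so g* = 2 and d* = 5·2 = 10.

g* = 2, d* = 10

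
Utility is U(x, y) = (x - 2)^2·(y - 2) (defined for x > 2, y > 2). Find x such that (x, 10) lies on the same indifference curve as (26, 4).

x = 14

U(26, 4) = 1152.
Set U(x, 10) = 1152 and solve.
With y = 10: (10 − 2) = 8, so (x − 2)^2 = 1152/8 = 144.
Taking the square root (with x > 2): x − 2 = 12, so x = 14.
Check: U(14, 10) = 1152.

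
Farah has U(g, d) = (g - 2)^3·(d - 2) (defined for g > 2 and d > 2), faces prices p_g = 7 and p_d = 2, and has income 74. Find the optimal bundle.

g* = 8, d* = 9

MU_g = 3·(g−2)^2·(d−2), MU_d = (g−2)^3.
MRS = (3/1)·(d−2)/(g−2).
Tangency: set MRS = p_g/p_d = 7/2 = 3.5.
So (3/1)·(d − 2)/(g − 2) = 3.5, i.e. (d − 2) = (7/6)·(g − 2).
Rewrite the budget in excess-of-subsistence terms: 7·(g − 2) + 2·(d − 2) = 74 − 7·2 − 2·2 = 56.
Substituting, (28/3)·(g − 2) = 56, so g − 2 = 6 and g* = 8.
Then d − 2 = (7/6)·6 = 7, so d* = 9.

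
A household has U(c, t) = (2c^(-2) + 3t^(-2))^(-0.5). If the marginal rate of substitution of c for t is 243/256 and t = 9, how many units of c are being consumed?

For CES with ρ = -2, MRS = (2/3)·(t/c)^3.
Setting (2/3)·(9/c)^3 = 243/256 gives (9/c)^3 = 729/512, so 9/c = 1.125 and c = 8.

c = 8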